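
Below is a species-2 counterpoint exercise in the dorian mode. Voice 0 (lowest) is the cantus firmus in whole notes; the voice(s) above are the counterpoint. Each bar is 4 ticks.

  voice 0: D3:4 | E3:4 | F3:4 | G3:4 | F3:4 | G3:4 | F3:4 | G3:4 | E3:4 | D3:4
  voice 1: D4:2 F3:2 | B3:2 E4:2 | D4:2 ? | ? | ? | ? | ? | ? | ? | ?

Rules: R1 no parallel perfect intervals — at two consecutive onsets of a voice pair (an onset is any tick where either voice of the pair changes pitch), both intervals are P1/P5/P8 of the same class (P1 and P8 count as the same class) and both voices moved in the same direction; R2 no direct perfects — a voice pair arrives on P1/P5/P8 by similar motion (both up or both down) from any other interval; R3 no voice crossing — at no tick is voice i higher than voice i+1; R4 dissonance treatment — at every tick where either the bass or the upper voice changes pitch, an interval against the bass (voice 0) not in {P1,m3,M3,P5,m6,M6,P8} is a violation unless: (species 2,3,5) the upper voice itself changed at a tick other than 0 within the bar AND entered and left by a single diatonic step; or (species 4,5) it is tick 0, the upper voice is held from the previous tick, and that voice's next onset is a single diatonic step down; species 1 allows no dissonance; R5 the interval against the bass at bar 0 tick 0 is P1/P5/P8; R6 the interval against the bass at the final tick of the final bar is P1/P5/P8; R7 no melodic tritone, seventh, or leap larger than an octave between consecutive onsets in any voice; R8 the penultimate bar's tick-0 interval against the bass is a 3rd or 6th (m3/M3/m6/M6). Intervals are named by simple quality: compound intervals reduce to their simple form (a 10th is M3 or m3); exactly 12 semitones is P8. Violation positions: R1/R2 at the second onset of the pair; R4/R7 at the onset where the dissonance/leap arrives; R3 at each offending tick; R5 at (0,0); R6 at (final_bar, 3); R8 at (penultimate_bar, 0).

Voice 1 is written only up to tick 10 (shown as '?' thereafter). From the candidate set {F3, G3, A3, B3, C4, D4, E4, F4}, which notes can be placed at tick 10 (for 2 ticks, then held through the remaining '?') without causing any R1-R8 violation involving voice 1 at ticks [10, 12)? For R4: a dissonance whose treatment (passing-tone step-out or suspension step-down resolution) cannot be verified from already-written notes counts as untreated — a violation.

F3: legal
G3: violates R4
A3: legal
B3: violates R4
C4: legal
D4: legal
E4: violates R4
F4: legal

{A3, C4, D4, F3, F4}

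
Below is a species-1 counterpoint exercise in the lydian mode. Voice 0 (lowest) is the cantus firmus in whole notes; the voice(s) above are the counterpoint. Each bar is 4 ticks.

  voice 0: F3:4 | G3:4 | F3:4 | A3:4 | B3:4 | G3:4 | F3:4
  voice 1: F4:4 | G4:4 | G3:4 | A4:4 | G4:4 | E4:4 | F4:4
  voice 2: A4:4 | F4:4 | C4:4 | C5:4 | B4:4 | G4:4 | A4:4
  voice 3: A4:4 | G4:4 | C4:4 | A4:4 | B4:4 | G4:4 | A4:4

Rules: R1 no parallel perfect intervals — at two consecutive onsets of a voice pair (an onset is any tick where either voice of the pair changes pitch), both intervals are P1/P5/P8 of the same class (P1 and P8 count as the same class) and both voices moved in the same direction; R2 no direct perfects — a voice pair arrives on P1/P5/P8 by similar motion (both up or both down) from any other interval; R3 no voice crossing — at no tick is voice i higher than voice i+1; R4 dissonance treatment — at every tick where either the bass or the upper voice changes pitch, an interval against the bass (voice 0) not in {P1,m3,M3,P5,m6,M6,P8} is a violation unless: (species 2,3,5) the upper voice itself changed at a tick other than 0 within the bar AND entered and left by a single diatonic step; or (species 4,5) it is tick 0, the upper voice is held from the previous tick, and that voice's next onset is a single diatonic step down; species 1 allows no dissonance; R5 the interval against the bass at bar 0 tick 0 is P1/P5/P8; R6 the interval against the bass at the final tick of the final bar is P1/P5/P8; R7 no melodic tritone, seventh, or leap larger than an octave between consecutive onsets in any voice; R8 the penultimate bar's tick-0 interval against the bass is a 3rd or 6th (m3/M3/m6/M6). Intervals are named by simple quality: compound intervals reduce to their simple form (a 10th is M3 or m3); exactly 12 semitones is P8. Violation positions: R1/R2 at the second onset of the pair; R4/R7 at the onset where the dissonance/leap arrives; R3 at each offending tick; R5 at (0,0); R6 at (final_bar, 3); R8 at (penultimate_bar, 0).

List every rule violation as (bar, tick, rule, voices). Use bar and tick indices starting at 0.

(0, 0, R5, (0, 2))
(0, 0, R5, (0, 3))
(1, 0, R1, (0, 1))
(1, 0, R3, (1, 2))
(1, 0, R4, (0, 2))
(1, 1, R3, (1, 2))
(1, 2, R3, (1, 2))
(1, 3, R3, (1, 2))
(2, 0, R2, (0, 2))
(2, 0, R2, (0, 3))
(2, 0, R2, (2, 3))
(2, 0, R4, (0, 1))
(3, 0, R2, (0, 1))
(3, 0, R2, (0, 3))
(3, 0, R2, (1, 3))
(3, 0, R3, (2, 3))
(3, 0, R7, (1,))
(3, 1, R3, (2, 3))
(3, 2, R3, (2, 3))
(3, 3, R3, (2, 3))
(4, 0, R1, (0, 3))
(5, 0, R1, (0, 2))
(5, 0, R1, (0, 3))
(5, 0, R1, (2, 3))
(5, 0, R8, (0, 2))
(5, 0, R8, (0, 3))
(6, 0, R1, (2, 3))
(6, 3, R6, (0, 2))
(6, 3, R6, (0, 3))

bar 0: v0=F3 v1=F4 v2=A4 v3=A4 downbeat M3
bar 1: v0=G3 v1=G4 v2=F4 v3=G4 downbeat P8
bar 2: v0=F3 v1=G3 v2=C4 v3=C4 downbeat P5
bar 3: v0=A3 v1=A4 v2=C5 v3=A4 downbeat P8
bar 4: v0=B3 v1=G4 v2=B4 v3=B4 downbeat P8
bar 5: v0=G3 v1=E4 v2=G4 v3=G4 downbeat P8
bar 6: v0=F3 v1=F4 v2=A4 v3=A4 downbeat M3
  -> R5 @ bar 0 tick 0 v(0, 2): opens on M3
  -> R5 @ bar 0 tick 0 v(0, 3): opens on M3
  -> R1 @ bar 1 tick 0 v(0, 1): F3/F4 P8 -> G3/G4 P8 similar
  -> R3 @ bar 1 tick 0 v(1, 2): G4 above F4
  -> R4 @ bar 1 tick 0 v(0, 2): G3/F4 m7 untreated
  -> R3 @ bar 1 tick 1 v(1, 2): G4 above F4
  -> R3 @ bar 1 tick 2 v(1, 2): G4 above F4
  -> R3 @ bar 1 tick 3 v(1, 2): G4 above F4
  -> R2 @ bar 2 tick 0 v(0, 2): G3/F4 m7 -> F3/C4 P5 similar
  -> R2 @ bar 2 tick 0 v(0, 3): G3/G4 P8 -> F3/C4 P5 similar
  -> R2 @ bar 2 tick 0 v(2, 3): F4/G4 M2 -> C4/C4 P1 similar
  -> R4 @ bar 2 tick 0 v(0, 1): F3/G3 M2 untreated
  -> R2 @ bar 3 tick 0 v(0, 1): F3/G3 M2 -> A3/A4 P8 similar
  -> R2 @ bar 3 tick 0 v(0, 3): F3/C4 P5 -> A3/A4 P8 similar
  -> R2 @ bar 3 tick 0 v(1, 3): G3/C4 P4 -> A4/A4 P1 similar
  -> R3 @ bar 3 tick 0 v(2, 3): C5 above A4
  -> R7 @ bar 3 tick 0 v(1,): G3->A4 leap 14st
  -> R3 @ bar 3 tick 1 v(2, 3): C5 above A4
  -> R3 @ bar 3 tick 2 v(2, 3): C5 above A4
  -> R3 @ bar 3 tick 3 v(2, 3): C5 above A4
  -> R1 @ bar 4 tick 0 v(0, 3): A3/A4 P8 -> B3/B4 P8 similar
  -> R1 @ bar 5 tick 0 v(0, 2): B3/B4 P8 -> G3/G4 P8 similar
  -> R1 @ bar 5 tick 0 v(0, 3): B3/B4 P8 -> G3/G4 P8 similar
  -> R1 @ bar 5 tick 0 v(2, 3): B4/B4 P1 -> G4/G4 P1 similar
  -> R8 @ bar 5 tick 0 v(0, 2): penult P8 not 3rd/6th
  -> R8 @ bar 5 tick 0 v(0, 3): penult P8 not 3rd/6th
  -> R1 @ bar 6 tick 0 v(2, 3): G4/G4 P1 -> A4/A4 P1 similar
  -> R6 @ bar 6 tick 3 v(0, 2): closes on M3
  -> R6 @ bar 6 tick 3 v(0, 3): closes on M3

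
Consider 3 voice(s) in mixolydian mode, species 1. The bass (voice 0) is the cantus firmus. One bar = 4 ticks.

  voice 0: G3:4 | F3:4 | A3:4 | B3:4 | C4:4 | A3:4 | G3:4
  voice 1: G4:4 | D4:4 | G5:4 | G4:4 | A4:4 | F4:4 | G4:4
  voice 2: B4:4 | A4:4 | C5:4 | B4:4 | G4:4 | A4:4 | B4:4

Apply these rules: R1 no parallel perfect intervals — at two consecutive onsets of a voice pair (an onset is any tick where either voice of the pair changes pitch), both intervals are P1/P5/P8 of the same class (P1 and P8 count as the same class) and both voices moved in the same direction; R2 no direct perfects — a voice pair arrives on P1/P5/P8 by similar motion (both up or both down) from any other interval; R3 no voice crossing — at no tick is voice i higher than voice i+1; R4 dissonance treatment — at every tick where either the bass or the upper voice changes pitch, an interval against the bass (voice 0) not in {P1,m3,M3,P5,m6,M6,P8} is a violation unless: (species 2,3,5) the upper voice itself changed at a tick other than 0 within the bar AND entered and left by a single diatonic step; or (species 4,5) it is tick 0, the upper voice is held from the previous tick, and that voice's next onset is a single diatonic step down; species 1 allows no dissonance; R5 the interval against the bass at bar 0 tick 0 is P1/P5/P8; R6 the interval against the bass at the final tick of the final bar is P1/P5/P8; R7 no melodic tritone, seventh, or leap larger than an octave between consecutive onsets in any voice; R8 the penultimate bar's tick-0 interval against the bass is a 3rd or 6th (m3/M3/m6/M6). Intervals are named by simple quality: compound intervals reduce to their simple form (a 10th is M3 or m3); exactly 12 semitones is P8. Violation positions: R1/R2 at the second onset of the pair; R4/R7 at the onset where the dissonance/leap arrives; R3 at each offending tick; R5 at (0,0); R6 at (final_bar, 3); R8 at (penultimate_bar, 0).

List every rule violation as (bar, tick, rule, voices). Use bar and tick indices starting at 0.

bar 0: v0=G3 v1=G4 v2=B4 downbeat M3
bar 1: v0=F3 v1=D4 v2=A4 downbeat M3
bar 2: v0=A3 v1=G5 v2=C5 downbeat m3
bar 3: v0=B3 v1=G4 v2=B4 downbeat P8
bar 4: v0=C4 v1=A4 v2=G4 downbeat P5
bar 5: v0=A3 v1=F4 v2=A4 downbeat P8
bar 6: v0=G3 v1=G4 v2=B4 downbeat M3
  -> R5 @ bar 0 tick 0 v(0, 2): opens on M3
  -> R2 @ bar 1 tick 0 v(1, 2): G4/B4 M3 -> D4/A4 P5 similar
  -> R1 @ bar 2 tick 0 v(1, 2): D4/A4 P5 -> G5/C5 P5 similar
  -> R3 @ bar 2 tick 0 v(1, 2): G5 above C5
  -> R4 @ bar 2 tick 0 v(0, 1): A3/G5 m7 untreated
  -> R7 @ bar 2 tick 0 v(1,): D4->G5 leap 17st
  -> R3 @ bar 2 tick 1 v(1, 2): G5 above C5
  -> R3 @ bar 2 tick 2 v(1, 2): G5 above C5
  -> R3 @ bar 2 tick 3 v(1, 2): G5 above C5
  -> R3 @ bar 4 tick 0 v(1, 2): A4 above G4
  -> R3 @ bar 4 tick 1 v(1, 2): A4 above G4
  -> R3 @ bar 4 tick 2 v(1, 2): A4 above G4
  -> R3 @ bar 4 tick 3 v(1, 2): A4 above G4
  -> R8 @ bar 5 tick 0 v(0, 2): penult P8 not 3rd/6th
  -> R6 @ bar 6 tick 3 v(0, 2): closes on M3

(0, 0, R5, (0, 2))
(1, 0, R2, (1, 2))
(2, 0, R1, (1, 2))
(2, 0, R3, (1, 2))
(2, 0, R4, (0, 1))
(2, 0, R7, (1,))
(2, 1, R3, (1, 2))
(2, 2, R3, (1, 2))
(2, 3, R3, (1, 2))
(4, 0, R3, (1, 2))
(4, 1, R3, (1, 2))
(4, 2, R3, (1, 2))
(4, 3, R3, (1, 2))
(5, 0, R8, (0, 2))
(6, 3, R6, (0, 2))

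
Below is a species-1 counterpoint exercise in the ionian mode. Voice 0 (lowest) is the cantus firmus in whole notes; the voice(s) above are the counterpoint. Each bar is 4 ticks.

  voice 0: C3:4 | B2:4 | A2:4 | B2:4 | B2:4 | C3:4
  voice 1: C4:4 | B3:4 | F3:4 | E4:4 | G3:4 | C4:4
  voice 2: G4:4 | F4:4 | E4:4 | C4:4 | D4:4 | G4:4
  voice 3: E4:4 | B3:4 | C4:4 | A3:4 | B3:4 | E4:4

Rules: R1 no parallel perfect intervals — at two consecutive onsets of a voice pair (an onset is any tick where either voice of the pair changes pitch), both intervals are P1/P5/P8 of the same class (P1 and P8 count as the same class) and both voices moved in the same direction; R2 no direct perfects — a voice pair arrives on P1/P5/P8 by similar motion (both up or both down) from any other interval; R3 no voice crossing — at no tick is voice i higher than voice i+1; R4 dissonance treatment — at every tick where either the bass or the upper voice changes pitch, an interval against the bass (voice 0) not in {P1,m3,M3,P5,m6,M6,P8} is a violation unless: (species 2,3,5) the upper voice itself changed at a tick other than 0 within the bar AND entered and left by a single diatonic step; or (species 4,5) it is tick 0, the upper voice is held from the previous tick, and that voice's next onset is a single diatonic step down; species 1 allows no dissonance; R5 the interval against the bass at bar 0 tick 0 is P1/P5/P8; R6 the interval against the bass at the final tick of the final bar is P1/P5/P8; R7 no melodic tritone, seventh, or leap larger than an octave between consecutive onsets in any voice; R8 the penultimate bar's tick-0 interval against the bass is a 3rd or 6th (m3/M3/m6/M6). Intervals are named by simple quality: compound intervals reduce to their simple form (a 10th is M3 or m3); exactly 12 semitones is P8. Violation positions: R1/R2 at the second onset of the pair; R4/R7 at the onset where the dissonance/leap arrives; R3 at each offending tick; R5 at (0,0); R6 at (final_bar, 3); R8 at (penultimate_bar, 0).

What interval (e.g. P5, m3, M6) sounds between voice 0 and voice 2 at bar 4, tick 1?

voice 0=B2 voice 2=D4 -> m3

m3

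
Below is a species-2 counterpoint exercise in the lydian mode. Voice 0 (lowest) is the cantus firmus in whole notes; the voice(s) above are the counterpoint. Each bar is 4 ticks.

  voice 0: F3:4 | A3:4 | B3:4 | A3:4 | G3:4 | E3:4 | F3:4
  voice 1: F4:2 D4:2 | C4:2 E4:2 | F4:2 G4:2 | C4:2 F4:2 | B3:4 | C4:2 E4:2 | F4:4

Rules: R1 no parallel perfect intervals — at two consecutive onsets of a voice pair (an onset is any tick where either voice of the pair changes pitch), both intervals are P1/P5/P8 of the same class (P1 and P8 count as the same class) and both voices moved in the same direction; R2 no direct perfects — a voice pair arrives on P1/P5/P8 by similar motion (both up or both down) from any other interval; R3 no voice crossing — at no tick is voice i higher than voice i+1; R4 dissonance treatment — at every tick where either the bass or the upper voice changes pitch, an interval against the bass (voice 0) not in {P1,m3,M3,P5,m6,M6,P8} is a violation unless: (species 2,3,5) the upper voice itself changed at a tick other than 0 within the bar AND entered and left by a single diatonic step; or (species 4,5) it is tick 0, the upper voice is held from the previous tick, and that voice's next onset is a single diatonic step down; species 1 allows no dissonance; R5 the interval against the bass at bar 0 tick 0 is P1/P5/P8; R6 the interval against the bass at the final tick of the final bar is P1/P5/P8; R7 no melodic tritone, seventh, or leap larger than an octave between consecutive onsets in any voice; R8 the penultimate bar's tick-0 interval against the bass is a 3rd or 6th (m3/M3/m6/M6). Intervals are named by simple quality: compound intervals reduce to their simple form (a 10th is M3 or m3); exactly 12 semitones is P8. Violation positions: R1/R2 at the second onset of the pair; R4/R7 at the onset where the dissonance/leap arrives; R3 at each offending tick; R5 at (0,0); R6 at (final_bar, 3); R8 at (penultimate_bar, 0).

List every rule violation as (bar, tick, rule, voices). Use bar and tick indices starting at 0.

bar 0: v0=F3 v1=F4 downbeat P8
bar 1: v0=A3 v1=C4 downbeat m3
bar 2: v0=B3 v1=F4 downbeat TT
bar 3: v0=A3 v1=C4 downbeat m3
bar 4: v0=G3 v1=B3 downbeat M3
bar 5: v0=E3 v1=C4 downbeat m6
bar 6: v0=F3 v1=F4 downbeat P8
  -> R4 @ bar 2 tick 0 v(0, 1): B3/F4 TT untreated
  -> R7 @ bar 4 tick 0 v(1,): F4->B3 leap 6st
  -> R1 @ bar 6 tick 0 v(0, 1): E3/E4 P8 -> F3/F4 P8 similar

(2, 0, R4, (0, 1))
(4, 0, R7, (1,))
(6, 0, R1, (0, 1))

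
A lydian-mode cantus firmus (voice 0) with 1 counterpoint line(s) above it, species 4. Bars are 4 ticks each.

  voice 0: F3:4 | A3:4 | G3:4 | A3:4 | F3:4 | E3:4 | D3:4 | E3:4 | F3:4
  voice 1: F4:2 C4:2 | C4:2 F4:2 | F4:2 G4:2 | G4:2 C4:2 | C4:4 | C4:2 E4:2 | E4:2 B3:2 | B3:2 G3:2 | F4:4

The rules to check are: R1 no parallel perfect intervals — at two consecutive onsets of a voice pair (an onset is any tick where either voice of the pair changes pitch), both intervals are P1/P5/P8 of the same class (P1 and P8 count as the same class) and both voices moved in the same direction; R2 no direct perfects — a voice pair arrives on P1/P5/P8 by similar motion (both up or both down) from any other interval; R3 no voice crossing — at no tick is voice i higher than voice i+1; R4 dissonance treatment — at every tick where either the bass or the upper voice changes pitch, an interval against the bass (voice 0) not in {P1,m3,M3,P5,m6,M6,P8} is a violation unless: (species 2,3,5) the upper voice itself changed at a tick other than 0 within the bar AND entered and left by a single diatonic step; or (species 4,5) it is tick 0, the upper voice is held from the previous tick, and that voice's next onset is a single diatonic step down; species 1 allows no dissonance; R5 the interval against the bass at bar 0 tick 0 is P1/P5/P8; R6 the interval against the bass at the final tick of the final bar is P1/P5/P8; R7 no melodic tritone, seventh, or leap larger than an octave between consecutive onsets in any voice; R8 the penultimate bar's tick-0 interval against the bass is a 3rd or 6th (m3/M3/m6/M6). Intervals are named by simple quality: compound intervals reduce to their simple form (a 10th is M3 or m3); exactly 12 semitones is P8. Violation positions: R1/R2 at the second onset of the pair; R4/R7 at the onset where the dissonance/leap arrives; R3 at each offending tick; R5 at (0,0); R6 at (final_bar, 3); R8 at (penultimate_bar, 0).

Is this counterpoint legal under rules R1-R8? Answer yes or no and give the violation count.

bar 0: v0=F3 v1=F4 (P8)
bar 1: v0=A3 v1=C4 (m3)
bar 2: v0=G3 v1=F4 (m7)
bar 3: v0=A3 v1=G4 (m7)
bar 4: v0=F3 v1=C4 (P5)
bar 5: v0=E3 v1=C4 (m6)
bar 6: v0=D3 v1=E4 (M2)
bar 7: v0=E3 v1=B3 (P5)
bar 8: v0=F3 v1=F4 (P8)
  R4 @ bar2.0: G3/F4 m7 untreated
  R4 @ bar3.0: A3/G4 m7 untreated
  R4 @ bar6.0: D3/E4 M2 untreated
  R8 @ bar7.0: penult P5 not 3rd/6th
  R2 @ bar8.0: E3/G3 m3 -> F3/F4 P8 similar
  R7 @ bar8.0: G3->F4 leap 10st

No (6 violations)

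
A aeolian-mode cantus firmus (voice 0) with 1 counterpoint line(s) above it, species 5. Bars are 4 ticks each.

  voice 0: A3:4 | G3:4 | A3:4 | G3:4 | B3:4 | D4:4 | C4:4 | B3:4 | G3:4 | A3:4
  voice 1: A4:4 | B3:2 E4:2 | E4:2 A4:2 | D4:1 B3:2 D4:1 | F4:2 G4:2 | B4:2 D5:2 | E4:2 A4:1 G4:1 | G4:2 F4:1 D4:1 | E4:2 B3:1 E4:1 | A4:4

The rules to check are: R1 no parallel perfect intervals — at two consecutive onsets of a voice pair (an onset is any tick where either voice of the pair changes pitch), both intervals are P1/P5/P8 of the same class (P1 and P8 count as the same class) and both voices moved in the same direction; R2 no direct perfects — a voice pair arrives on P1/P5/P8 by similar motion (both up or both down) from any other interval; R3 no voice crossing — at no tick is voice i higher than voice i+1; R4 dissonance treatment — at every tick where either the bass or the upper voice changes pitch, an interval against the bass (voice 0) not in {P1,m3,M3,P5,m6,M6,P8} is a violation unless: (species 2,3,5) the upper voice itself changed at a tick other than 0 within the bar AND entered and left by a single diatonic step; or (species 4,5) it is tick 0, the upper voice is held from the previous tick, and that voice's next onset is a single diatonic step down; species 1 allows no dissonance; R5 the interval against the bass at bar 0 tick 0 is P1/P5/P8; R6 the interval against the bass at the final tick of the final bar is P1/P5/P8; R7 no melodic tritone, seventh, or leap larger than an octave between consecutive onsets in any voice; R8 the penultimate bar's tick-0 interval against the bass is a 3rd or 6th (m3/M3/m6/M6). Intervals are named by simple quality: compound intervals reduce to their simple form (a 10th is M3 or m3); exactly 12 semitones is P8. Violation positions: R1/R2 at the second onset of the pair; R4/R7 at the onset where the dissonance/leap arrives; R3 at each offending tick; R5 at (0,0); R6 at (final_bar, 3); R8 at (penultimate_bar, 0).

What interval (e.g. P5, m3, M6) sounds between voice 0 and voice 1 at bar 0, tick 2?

P8

voice 0=A3 voice 1=A4 -> P8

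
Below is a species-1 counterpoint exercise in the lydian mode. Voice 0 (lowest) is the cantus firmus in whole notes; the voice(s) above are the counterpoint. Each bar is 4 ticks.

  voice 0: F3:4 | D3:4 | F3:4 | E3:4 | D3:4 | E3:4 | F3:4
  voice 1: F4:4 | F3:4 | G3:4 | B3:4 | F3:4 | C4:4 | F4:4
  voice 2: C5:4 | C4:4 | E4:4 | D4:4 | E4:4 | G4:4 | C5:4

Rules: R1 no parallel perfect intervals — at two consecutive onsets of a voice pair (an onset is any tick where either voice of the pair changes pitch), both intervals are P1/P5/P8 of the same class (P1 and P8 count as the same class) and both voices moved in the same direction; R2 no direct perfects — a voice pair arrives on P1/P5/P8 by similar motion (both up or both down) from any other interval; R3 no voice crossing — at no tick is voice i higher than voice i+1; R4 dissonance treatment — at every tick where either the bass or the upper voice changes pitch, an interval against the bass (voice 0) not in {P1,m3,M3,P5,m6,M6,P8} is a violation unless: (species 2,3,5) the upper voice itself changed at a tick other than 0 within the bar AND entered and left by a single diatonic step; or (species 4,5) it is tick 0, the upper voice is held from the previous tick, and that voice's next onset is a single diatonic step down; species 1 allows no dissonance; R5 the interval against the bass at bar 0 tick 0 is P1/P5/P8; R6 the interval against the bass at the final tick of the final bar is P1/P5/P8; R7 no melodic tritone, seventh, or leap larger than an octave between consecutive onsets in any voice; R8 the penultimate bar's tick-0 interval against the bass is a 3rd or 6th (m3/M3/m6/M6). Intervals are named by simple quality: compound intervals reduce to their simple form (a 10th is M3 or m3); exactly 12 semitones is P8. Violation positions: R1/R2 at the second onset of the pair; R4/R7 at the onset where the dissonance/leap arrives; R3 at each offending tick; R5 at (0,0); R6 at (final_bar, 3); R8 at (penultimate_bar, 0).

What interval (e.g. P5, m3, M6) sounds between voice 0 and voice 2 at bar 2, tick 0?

voice 0=F3 voice 2=E4 -> M7

M7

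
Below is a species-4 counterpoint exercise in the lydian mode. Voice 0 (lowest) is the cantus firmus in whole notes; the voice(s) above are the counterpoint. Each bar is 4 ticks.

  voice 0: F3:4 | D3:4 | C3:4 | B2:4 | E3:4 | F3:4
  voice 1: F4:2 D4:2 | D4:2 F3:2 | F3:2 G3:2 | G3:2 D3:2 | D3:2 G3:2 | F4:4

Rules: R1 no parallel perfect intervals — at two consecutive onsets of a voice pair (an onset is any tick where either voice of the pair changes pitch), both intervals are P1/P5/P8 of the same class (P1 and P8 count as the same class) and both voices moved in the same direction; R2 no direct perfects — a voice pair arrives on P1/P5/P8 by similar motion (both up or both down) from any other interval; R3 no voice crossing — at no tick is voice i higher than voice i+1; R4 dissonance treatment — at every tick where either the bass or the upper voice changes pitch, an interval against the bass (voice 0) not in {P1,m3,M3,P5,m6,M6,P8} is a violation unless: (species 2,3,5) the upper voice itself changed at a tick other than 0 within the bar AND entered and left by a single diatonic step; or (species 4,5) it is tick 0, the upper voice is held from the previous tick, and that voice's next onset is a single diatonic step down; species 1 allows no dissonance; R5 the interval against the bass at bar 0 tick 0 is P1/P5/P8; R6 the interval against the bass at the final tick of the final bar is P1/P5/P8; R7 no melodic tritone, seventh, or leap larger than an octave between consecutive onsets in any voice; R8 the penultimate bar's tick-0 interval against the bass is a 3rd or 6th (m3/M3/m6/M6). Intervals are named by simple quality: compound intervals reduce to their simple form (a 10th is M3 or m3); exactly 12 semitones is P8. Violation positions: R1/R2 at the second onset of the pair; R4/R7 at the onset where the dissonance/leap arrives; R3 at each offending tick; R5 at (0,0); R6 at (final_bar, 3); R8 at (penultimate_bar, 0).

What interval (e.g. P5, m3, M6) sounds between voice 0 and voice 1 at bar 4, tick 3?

m3

voice 0=E3 voice 1=G3 -> m3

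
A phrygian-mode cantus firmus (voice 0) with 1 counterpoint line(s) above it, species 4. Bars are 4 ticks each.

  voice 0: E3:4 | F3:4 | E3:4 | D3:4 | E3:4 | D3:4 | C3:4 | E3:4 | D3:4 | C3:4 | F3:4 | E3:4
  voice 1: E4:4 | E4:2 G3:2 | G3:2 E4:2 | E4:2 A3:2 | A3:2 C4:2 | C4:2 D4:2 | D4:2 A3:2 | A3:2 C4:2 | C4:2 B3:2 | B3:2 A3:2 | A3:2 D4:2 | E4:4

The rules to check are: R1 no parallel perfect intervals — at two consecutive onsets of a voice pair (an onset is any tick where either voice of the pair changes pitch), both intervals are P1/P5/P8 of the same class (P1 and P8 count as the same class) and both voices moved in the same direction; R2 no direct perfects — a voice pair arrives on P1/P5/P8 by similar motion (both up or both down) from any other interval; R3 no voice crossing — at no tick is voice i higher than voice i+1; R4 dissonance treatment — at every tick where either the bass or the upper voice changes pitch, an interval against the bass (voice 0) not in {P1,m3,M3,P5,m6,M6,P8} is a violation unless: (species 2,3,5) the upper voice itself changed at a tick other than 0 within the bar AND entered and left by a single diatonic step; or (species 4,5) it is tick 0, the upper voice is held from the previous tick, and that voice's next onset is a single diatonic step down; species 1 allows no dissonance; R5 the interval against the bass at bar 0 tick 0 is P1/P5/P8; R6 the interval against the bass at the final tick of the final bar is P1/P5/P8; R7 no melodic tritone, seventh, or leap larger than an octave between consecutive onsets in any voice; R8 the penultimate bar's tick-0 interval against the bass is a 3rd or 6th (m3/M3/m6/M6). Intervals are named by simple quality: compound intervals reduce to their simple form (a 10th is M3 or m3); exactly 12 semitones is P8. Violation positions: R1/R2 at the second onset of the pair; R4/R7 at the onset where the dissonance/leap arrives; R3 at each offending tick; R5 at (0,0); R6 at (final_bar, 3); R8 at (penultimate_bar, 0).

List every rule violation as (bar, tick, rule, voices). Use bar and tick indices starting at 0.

(1, 0, R4, (0, 1))
(1, 2, R4, (0, 1))
(3, 0, R4, (0, 1))
(4, 0, R4, (0, 1))
(5, 0, R4, (0, 1))
(6, 0, R4, (0, 1))
(7, 0, R4, (0, 1))

bar 0: v0=E3 v1=E4 downbeat P8
bar 1: v0=F3 v1=E4 downbeat M7
bar 2: v0=E3 v1=G3 downbeat m3
bar 3: v0=D3 v1=E4 downbeat M2
bar 4: v0=E3 v1=A3 downbeat P4
bar 5: v0=D3 v1=C4 downbeat m7
bar 6: v0=C3 v1=D4 downbeat M2
bar 7: v0=E3 v1=A3 downbeat P4
bar 8: v0=D3 v1=C4 downbeat m7
bar 9: v0=C3 v1=B3 downbeat M7
bar 10: v0=F3 v1=A3 downbeat M3
bar 11: v0=E3 v1=E4 downbeat P8
  -> R4 @ bar 1 tick 0 v(0, 1): F3/E4 M7 untreated
  -> R4 @ bar 1 tick 2 v(0, 1): F3/G3 M2 untreated
  -> R4 @ bar 3 tick 0 v(0, 1): D3/E4 M2 untreated
  -> R4 @ bar 4 tick 0 v(0, 1): E3/A3 P4 untreated
  -> R4 @ bar 5 tick 0 v(0, 1): D3/C4 m7 untreated
  -> R4 @ bar 6 tick 0 v(0, 1): C3/D4 M2 untreated
  -> R4 @ bar 7 tick 0 v(0, 1): E3/A3 P4 untreated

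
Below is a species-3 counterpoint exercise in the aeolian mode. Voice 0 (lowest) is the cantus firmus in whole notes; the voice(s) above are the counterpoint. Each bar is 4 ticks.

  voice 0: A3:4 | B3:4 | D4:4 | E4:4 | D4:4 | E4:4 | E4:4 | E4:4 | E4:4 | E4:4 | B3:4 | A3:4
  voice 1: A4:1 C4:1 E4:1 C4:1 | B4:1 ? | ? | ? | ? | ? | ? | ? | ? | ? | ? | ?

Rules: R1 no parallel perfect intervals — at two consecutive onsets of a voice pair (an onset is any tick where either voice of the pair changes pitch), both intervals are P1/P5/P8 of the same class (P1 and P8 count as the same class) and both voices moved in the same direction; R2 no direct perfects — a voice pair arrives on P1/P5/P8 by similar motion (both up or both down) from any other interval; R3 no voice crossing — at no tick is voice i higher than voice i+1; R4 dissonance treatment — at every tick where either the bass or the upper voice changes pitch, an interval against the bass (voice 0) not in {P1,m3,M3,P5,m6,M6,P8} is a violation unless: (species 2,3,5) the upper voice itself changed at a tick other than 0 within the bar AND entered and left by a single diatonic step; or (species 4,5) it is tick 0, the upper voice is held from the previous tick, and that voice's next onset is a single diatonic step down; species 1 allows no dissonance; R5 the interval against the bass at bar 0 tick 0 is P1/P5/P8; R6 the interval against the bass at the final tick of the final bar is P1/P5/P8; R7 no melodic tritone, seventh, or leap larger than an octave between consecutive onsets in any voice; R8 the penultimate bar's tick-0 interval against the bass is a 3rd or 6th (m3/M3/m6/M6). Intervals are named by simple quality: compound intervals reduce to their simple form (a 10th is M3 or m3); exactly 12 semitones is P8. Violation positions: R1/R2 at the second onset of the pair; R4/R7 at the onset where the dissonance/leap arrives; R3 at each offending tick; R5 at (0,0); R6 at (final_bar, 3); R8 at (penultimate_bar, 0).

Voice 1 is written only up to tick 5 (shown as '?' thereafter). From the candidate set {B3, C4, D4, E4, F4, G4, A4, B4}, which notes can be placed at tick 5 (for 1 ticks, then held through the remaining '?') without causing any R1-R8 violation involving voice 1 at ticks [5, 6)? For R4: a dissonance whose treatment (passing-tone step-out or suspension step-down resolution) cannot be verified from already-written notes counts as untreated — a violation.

B3: legal
C4: violates R4,R7
D4: legal
E4: violates R4
F4: violates R4,R7
G4: legal
A4: violates R4
B4: legal

{B3, B4, D4, G4}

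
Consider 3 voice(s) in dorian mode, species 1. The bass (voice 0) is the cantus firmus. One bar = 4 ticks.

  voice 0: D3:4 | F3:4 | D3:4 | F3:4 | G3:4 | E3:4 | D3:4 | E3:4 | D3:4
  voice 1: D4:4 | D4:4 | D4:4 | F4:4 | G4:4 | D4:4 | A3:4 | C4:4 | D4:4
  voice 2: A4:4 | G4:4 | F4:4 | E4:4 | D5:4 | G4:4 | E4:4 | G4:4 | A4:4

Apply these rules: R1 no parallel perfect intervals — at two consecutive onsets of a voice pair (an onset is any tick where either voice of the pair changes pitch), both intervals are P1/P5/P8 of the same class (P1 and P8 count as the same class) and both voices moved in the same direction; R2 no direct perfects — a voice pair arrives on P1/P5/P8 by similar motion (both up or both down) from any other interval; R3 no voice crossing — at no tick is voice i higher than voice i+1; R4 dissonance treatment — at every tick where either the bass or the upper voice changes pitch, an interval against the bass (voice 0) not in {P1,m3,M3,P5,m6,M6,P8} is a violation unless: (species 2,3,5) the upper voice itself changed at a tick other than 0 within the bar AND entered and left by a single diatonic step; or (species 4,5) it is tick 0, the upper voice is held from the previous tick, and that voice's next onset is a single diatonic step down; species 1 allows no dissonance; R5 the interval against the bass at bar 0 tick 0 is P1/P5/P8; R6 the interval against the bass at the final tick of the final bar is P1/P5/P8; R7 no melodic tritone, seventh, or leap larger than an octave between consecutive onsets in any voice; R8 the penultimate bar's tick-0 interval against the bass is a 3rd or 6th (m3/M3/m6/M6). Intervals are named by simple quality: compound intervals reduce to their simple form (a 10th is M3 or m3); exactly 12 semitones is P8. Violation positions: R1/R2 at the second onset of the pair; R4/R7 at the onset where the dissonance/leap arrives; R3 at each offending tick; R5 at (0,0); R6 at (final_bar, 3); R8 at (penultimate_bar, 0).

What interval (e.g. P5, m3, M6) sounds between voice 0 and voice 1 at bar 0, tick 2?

voice 0=D3 voice 1=D4 -> P8

P8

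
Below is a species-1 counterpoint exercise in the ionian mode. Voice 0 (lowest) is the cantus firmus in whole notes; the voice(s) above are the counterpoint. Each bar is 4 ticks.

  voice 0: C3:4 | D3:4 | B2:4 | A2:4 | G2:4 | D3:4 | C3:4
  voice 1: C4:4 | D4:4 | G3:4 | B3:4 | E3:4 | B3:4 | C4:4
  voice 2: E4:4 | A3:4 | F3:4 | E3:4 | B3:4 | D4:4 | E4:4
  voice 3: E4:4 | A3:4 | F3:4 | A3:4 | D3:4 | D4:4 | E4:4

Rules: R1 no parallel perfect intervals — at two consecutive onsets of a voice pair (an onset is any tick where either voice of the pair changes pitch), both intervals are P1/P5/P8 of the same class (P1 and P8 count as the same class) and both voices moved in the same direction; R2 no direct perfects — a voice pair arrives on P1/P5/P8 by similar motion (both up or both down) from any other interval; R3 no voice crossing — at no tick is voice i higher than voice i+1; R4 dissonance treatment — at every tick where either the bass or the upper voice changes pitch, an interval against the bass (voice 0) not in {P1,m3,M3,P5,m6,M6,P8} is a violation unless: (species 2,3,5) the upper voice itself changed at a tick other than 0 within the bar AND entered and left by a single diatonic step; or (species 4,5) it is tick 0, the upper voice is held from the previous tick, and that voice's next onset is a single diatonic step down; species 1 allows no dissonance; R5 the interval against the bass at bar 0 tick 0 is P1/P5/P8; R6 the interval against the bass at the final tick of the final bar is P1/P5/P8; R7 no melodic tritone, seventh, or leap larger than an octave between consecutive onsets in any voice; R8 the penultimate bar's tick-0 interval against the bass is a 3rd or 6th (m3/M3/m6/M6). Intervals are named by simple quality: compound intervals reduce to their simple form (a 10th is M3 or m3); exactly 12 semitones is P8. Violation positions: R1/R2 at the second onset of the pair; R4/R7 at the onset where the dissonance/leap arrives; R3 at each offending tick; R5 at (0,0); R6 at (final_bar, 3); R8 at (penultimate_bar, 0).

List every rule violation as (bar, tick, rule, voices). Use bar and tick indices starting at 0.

bar 0: v0=C3 v1=C4 v2=E4 v3=E4 downbeat M3
bar 1: v0=D3 v1=D4 v2=A3 v3=A3 downbeat P5
bar 2: v0=B2 v1=G3 v2=F3 v3=F3 downbeat TT
bar 3: v0=A2 v1=B3 v2=E3 v3=A3 downbeat P8
bar 4: v0=G2 v1=E3 v2=B3 v3=D3 downbeat P5
bar 5: v0=D3 v1=B3 v2=D4 v3=D4 downbeat P8
bar 6: v0=C3 v1=C4 v2=E4 v3=E4 downbeat M3
  -> R5 @ bar 0 tick 0 v(0, 2): opens on M3
  -> R5 @ bar 0 tick 0 v(0, 3): opens on M3
  -> R1 @ bar 1 tick 0 v(0, 1): C3/C4 P8 -> D3/D4 P8 similar
  -> R1 @ bar 1 tick 0 v(2, 3): E4/E4 P1 -> A3/A3 P1 similar
  -> R3 @ bar 1 tick 0 v(1, 2): D4 above A3
  -> R3 @ bar 1 tick 1 v(1, 2): D4 above A3
  -> R3 @ bar 1 tick 2 v(1, 2): D4 above A3
  -> R3 @ bar 1 tick 3 v(1, 2): D4 above A3
  -> R1 @ bar 2 tick 0 v(2, 3): A3/A3 P1 -> F3/F3 P1 similar
  -> R3 @ bar 2 tick 0 v(1, 2): G3 above F3
  -> R4 @ bar 2 tick 0 v(0, 2): B2/F3 TT untreated
  -> R4 @ bar 2 tick 0 v(0, 3): B2/F3 TT untreated
  -> R3 @ bar 2 tick 1 v(1, 2): G3 above F3
  -> R3 @ bar 2 tick 2 v(1, 2): G3 above F3
  -> R3 @ bar 2 tick 3 v(1, 2): G3 above F3
  -> R2 @ bar 3 tick 0 v(0, 2): B2/F3 TT -> A2/E3 P5 similar
  -> R3 @ bar 3 tick 0 v(1, 2): B3 above E3
  -> R4 @ bar 3 tick 0 v(0, 1): A2/B3 M2 untreated
  -> R3 @ bar 3 tick 1 v(1, 2): B3 above E3
  -> R3 @ bar 3 tick 2 v(1, 2): B3 above E3
  -> R3 @ bar 3 tick 3 v(1, 2): B3 above E3
  -> R2 @ bar 4 tick 0 v(0, 3): A2/A3 P8 -> G2/D3 P5 similar
  -> R3 @ bar 4 tick 0 v(2, 3): B3 above D3
  -> R3 @ bar 4 tick 1 v(2, 3): B3 above D3
  -> R3 @ bar 4 tick 2 v(2, 3): B3 above D3
  -> R3 @ bar 4 tick 3 v(2, 3): B3 above D3
  -> R2 @ bar 5 tick 0 v(0, 2): G2/B3 M3 -> D3/D4 P8 similar
  -> R2 @ bar 5 tick 0 v(0, 3): G2/D3 P5 -> D3/D4 P8 similar
  -> R2 @ bar 5 tick 0 v(2, 3): B3/D3 M6 -> D4/D4 P1 similar
  -> R8 @ bar 5 tick 0 v(0, 2): penult P8 not 3rd/6th
  -> R8 @ bar 5 tick 0 v(0, 3): penult P8 not 3rd/6th
  -> R1 @ bar 6 tick 0 v(2, 3): D4/D4 P1 -> E4/E4 P1 similar
  -> R6 @ bar 6 tick 3 v(0, 2): closes on M3
  -> R6 @ bar 6 tick 3 v(0, 3): closes on M3

(0, 0, R5, (0, 2))
(0, 0, R5, (0, 3))
(1, 0, R1, (0, 1))
(1, 0, R1, (2, 3))
(1, 0, R3, (1, 2))
(1, 1, R3, (1, 2))
(1, 2, R3, (1, 2))
(1, 3, R3, (1, 2))
(2, 0, R1, (2, 3))
(2, 0, R3, (1, 2))
(2, 0, R4, (0, 2))
(2, 0, R4, (0, 3))
(2, 1, R3, (1, 2))
(2, 2, R3, (1, 2))
(2, 3, R3, (1, 2))
(3, 0, R2, (0, 2))
(3, 0, R3, (1, 2))
(3, 0, R4, (0, 1))
(3, 1, R3, (1, 2))
(3, 2, R3, (1, 2))
(3, 3, R3, (1, 2))
(4, 0, R2, (0, 3))
(4, 0, R3, (2, 3))
(4, 1, R3, (2, 3))
(4, 2, R3, (2, 3))
(4, 3, R3, (2, 3))
(5, 0, R2, (0, 2))
(5, 0, R2, (0, 3))
(5, 0, R2, (2, 3))
(5, 0, R8, (0, 2))
(5, 0, R8, (0, 3))
(6, 0, R1, (2, 3))
(6, 3, R6, (0, 2))
(6, 3, R6, (0, 3))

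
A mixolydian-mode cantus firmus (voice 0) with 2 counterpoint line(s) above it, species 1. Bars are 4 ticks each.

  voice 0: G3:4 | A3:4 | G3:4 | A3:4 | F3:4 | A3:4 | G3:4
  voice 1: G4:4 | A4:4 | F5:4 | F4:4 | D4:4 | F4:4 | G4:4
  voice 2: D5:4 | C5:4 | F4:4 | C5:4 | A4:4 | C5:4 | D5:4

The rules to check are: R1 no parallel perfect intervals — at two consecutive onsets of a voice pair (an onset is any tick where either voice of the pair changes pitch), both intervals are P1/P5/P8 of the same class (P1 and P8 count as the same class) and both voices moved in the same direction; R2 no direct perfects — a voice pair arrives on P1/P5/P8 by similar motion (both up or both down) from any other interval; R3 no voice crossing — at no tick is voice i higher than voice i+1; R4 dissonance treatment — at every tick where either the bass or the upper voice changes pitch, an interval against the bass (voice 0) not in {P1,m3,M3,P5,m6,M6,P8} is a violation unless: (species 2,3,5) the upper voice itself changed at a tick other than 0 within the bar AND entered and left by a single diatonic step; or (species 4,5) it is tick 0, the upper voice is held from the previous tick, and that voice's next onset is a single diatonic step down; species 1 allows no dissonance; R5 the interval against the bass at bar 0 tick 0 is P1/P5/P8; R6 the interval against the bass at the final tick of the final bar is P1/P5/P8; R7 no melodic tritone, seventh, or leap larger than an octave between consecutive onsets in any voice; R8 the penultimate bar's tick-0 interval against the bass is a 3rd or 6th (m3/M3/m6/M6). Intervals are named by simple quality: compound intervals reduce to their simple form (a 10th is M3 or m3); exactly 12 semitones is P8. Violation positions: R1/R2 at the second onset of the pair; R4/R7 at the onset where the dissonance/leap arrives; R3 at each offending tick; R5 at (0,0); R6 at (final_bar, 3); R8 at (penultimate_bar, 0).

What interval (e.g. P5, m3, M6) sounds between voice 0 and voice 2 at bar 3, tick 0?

voice 0=A3 voice 2=C5 -> m3

m3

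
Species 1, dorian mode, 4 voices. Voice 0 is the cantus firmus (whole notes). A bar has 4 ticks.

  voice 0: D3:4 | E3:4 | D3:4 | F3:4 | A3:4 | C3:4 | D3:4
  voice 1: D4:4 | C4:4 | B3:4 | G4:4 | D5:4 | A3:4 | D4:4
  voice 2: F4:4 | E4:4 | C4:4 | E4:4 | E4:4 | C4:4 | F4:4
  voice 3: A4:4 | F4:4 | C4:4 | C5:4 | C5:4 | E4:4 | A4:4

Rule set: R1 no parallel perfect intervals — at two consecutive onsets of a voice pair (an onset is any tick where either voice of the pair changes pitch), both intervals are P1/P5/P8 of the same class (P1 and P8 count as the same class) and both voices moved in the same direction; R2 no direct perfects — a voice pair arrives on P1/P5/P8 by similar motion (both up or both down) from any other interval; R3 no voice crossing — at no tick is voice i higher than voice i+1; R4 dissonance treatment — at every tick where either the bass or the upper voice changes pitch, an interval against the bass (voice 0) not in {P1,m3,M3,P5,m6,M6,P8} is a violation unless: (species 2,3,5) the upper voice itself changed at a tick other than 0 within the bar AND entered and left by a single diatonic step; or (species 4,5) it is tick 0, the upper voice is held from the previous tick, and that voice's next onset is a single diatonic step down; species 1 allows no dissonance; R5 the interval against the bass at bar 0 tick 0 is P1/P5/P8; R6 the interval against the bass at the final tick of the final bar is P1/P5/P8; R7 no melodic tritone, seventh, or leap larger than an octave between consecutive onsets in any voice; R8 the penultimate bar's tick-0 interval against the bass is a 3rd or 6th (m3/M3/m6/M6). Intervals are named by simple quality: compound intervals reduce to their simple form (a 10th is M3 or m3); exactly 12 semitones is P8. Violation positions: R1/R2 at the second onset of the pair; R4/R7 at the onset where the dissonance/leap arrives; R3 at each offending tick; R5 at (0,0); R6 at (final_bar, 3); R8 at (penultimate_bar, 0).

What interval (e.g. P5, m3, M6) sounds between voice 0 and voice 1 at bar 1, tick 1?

voice 0=E3 voice 1=C4 -> m6

m6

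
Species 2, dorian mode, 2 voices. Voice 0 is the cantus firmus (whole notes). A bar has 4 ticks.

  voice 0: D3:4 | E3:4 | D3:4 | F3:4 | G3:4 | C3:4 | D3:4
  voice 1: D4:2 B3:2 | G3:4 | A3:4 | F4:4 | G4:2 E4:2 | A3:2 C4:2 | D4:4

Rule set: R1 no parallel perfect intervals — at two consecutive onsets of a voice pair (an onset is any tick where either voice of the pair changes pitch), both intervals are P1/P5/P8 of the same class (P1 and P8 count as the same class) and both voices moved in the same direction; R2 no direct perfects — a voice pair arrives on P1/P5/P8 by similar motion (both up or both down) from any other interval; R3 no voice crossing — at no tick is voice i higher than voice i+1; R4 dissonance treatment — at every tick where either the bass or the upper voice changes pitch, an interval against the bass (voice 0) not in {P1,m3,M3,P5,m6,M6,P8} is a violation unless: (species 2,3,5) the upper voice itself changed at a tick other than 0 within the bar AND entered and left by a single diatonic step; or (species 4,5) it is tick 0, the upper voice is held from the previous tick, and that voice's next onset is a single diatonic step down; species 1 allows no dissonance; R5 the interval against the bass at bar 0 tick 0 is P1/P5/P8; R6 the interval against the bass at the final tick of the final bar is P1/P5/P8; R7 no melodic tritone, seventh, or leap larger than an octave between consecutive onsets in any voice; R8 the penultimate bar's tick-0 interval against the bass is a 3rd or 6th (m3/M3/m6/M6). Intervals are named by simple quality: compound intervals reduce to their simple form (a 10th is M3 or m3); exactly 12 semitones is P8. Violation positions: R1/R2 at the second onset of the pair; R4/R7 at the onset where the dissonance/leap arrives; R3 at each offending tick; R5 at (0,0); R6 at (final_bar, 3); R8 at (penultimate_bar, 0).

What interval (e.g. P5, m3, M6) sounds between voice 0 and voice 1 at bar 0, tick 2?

voice 0=D3 voice 1=B3 -> M6

M6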